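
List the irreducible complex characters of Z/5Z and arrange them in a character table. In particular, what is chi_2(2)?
Character table of Z/5Z (irreps indexed chi_0,...,chi_4 with chi_k(m) = zeta_5^(k*m), zeta_5 = exp(2*pi*i/5)):
  irrep \ class  {0} (size 1)  {1} (size 1)    {2} (size 1)    {3} (size 1)    {4} (size 1)  
  chi_0          1             1               1               1               1             
  chi_1          1             exp(2*I*pi/5)   exp(4*I*pi/5)   exp(-4*I*pi/5)  exp(-2*I*pi/5)
  chi_2          1             exp(4*I*pi/5)   exp(-2*I*pi/5)  exp(2*I*pi/5)   exp(-4*I*pi/5)
  chi_3          1             exp(-4*I*pi/5)  exp(2*I*pi/5)   exp(-2*I*pi/5)  exp(4*I*pi/5) 
  chi_4          1             exp(-2*I*pi/5)  exp(-4*I*pi/5)  exp(4*I*pi/5)   exp(2*I*pi/5) 

Spot check: chi_2(2) = zeta_5^(2*2) = zeta_5^4 = exp(-2*I*pi/5).

Argument: Z/5Z is abelian, so all 5 irreducible complex representations are 1-dimensional. They are given by chi_k(m) = zeta_5^(k*m) for k = 0,...,4. Row orthogonality: sum_m chi_k(m) conj(chi_l(m)) = 5 * [k = l].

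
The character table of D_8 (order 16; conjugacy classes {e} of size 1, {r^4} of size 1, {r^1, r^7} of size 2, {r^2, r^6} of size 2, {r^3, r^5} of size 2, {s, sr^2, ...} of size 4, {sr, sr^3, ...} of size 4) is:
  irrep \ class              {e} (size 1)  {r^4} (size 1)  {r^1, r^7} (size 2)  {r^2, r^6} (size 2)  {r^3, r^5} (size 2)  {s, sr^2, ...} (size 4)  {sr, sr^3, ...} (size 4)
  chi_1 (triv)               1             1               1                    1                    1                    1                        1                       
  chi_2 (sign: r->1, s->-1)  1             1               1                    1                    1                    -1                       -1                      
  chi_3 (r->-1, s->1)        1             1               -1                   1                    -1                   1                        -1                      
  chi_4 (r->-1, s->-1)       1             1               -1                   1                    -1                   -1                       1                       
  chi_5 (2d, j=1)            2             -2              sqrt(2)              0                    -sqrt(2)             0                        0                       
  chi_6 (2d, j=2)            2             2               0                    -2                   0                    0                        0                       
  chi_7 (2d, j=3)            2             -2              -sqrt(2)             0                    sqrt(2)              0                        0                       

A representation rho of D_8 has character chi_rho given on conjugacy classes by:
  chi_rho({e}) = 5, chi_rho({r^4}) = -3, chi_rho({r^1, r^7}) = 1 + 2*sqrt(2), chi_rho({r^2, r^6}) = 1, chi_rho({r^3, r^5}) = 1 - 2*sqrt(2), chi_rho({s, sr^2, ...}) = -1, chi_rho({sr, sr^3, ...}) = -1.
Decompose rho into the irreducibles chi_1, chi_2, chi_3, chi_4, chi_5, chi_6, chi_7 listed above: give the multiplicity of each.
Multiplicities: chi_1: 0, chi_2: 1, chi_3: 0, chi_4: 0, chi_5: 2, chi_6: 0, chi_7: 0.

Derivation: Use <chi_rho, chi> = (1/|G|) sum_C |C| * chi_rho(C) * conj(chi(C)) with |G| = 16 for each irreducible chi in the table:
  <chi_rho, chi_1> = (1/16)[1*(5)*conj(1) + 1*(-3)*conj(1) + 2*(1 + 2*sqrt(2))*conj(1) + 2*(1)*conj(1) + 2*(1 - 2*sqrt(2))*conj(1) + 4*(-1)*conj(1) + 4*(-1)*conj(1)]
      = (1/16)[(5) + (-3) + (2 + 4*sqrt(2)) + (2) + (2 - 4*sqrt(2)) + (-4) + (-4)] = 0/16 = 0
  <chi_rho, chi_2> = (1/16)[1*(5)*conj(1) + 1*(-3)*conj(1) + 2*(1 + 2*sqrt(2))*conj(1) + 2*(1)*conj(1) + 2*(1 - 2*sqrt(2))*conj(1) + 4*(-1)*conj(-1) + 4*(-1)*conj(-1)]
      = (1/16)[(5) + (-3) + (2 + 4*sqrt(2)) + (2) + (2 - 4*sqrt(2)) + (4) + (4)] = 16/16 = 1
  <chi_rho, chi_3> = (1/16)[1*(5)*conj(1) + 1*(-3)*conj(1) + 2*(1 + 2*sqrt(2))*conj(-1) + 2*(1)*conj(1) + 2*(1 - 2*sqrt(2))*conj(-1) + 4*(-1)*conj(1) + 4*(-1)*conj(-1)]
      = (1/16)[(5) + (-3) + (-4*sqrt(2) - 2) + (2) + (-2 + 4*sqrt(2)) + (-4) + (4)] = 0/16 = 0
  <chi_rho, chi_4> = (1/16)[1*(5)*conj(1) + 1*(-3)*conj(1) + 2*(1 + 2*sqrt(2))*conj(-1) + 2*(1)*conj(1) + 2*(1 - 2*sqrt(2))*conj(-1) + 4*(-1)*conj(-1) + 4*(-1)*conj(1)]
      = (1/16)[(5) + (-3) + (-4*sqrt(2) - 2) + (2) + (-2 + 4*sqrt(2)) + (4) + (-4)] = 0/16 = 0
  <chi_rho, chi_5> = (1/16)[1*(5)*conj(2) + 1*(-3)*conj(-2) + 2*(1 + 2*sqrt(2))*conj(sqrt(2)) + 2*(1)*conj(0) + 2*(1 - 2*sqrt(2))*conj(-sqrt(2)) + 4*(-1)*conj(0) + 4*(-1)*conj(0)]
      = (1/16)[(10) + (6) + (2*sqrt(2) + 8) + (0) + (8 - 2*sqrt(2)) + (0) + (0)] = 32/16 = 2
  <chi_rho, chi_6> = (1/16)[1*(5)*conj(2) + 1*(-3)*conj(2) + 2*(1 + 2*sqrt(2))*conj(0) + 2*(1)*conj(-2) + 2*(1 - 2*sqrt(2))*conj(0) + 4*(-1)*conj(0) + 4*(-1)*conj(0)]
      = (1/16)[(10) + (-6) + (0) + (-4) + (0) + (0) + (0)] = 0/16 = 0
  <chi_rho, chi_7> = (1/16)[1*(5)*conj(2) + 1*(-3)*conj(-2) + 2*(1 + 2*sqrt(2))*conj(-sqrt(2)) + 2*(1)*conj(0) + 2*(1 - 2*sqrt(2))*conj(sqrt(2)) + 4*(-1)*conj(0) + 4*(-1)*conj(0)]
      = (1/16)[(10) + (6) + (-8 - 2*sqrt(2)) + (0) + (-8 + 2*sqrt(2)) + (0) + (0)] = 0/16 = 0
Dimension check: dim(rho) = sum (mult * dim) = 0*1 + 1*1 + 0*1 + 0*1 + 2*2 + 0*2 + 0*2 = 5 = chi_rho(e) = 5.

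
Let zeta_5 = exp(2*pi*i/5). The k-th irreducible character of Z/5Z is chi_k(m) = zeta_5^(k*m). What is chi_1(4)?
chi_1(4) = zeta_5^4 = exp(-2*I*pi/5)

Derivation: chi_1(4) = zeta_5^(1*4) = zeta_5^4. Since zeta_5^5 = 1, this equals zeta_5^4 = exp(2*pi*i*4/5) = exp(-2*I*pi/5).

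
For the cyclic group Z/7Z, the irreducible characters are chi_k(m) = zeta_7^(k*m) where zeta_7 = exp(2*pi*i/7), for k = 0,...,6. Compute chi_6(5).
chi_6(5) = zeta_7^30 = exp(4*I*pi/7)

Reasoning: chi_6(5) = zeta_7^(6*5) = zeta_7^30. Since zeta_7^7 = 1, this equals zeta_7^2 = exp(2*pi*i*2/7) = exp(4*I*pi/7).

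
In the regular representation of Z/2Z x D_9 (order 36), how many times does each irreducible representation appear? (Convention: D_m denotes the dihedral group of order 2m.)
Each irreducible V_i of dimension d_i appears with multiplicity d_i, i.e. rho_reg = (direct sum over all irreducibles V_i) d_i V_i. The irreducible dimensions for Z/2Z x D_9 are 1, 1, 1, 1, 2, 2, 2, 2, 2, 2, 2, 2: 4 irreducibles of dimension 1, each with multiplicity 1; 8 irreducibles of dimension 2, each with multiplicity 2. Total dimension 4*1*1 + 8*2*2 = 36 = |G|.

Explanation: General theorem: in the regular representation of a finite group G, each irreducible appears with multiplicity equal to its dimension. Check: dim(rho_reg) = sum d_i^2 = 1 + 1 + 1 + 1 + 4 + 4 + 4 + 4 + 4 + 4 + 4 + 4 = 36 = |G|.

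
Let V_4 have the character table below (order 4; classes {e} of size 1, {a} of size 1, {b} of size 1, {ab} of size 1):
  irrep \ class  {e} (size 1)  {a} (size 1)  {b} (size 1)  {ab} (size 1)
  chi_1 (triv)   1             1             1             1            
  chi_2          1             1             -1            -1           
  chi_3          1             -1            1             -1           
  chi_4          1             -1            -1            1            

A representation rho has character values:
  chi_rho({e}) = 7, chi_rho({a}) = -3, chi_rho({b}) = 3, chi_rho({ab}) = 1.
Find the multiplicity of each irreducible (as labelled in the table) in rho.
Multiplicities: chi_1: 2, chi_2: 0, chi_3: 3, chi_4: 2.

Use <chi_rho, chi> = (1/|G|) sum_C |C| * chi_rho(C) * conj(chi(C)) with |G| = 4 for each irreducible chi in the table:
  <chi_rho, chi_1> = (1/4)[1*(7)*conj(1) + 1*(-3)*conj(1) + 1*(3)*conj(1) + 1*(1)*conj(1)]
      = (1/4)[(7) + (-3) + (3) + (1)] = 8/4 = 2
  <chi_rho, chi_2> = (1/4)[1*(7)*conj(1) + 1*(-3)*conj(1) + 1*(3)*conj(-1) + 1*(1)*conj(-1)]
      = (1/4)[(7) + (-3) + (-3) + (-1)] = 0/4 = 0
  <chi_rho, chi_3> = (1/4)[1*(7)*conj(1) + 1*(-3)*conj(-1) + 1*(3)*conj(1) + 1*(1)*conj(-1)]
      = (1/4)[(7) + (3) + (3) + (-1)] = 12/4 = 3
  <chi_rho, chi_4> = (1/4)[1*(7)*conj(1) + 1*(-3)*conj(-1) + 1*(3)*conj(-1) + 1*(1)*conj(1)]
      = (1/4)[(7) + (3) + (-3) + (1)] = 8/4 = 2
Dimension check: dim(rho) = sum (mult * dim) = 2*1 + 0*1 + 3*1 + 2*1 = 7 = chi_rho(e) = 7.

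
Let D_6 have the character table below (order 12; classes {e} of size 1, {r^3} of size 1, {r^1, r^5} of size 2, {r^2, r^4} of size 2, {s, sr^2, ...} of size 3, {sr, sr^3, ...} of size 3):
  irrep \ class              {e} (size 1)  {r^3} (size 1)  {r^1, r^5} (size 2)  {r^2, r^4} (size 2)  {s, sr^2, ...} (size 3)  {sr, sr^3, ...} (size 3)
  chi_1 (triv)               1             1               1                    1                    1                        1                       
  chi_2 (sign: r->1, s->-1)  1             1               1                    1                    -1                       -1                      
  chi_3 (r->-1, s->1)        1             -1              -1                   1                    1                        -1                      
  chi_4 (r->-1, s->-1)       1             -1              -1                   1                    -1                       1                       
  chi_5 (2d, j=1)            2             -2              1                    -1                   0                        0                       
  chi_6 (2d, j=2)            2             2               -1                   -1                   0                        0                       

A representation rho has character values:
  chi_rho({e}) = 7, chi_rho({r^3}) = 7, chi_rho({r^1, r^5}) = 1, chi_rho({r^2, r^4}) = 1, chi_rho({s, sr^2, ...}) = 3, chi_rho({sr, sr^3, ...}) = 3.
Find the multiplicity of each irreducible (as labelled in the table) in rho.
Multiplicities: chi_1: 3, chi_2: 0, chi_3: 0, chi_4: 0, chi_5: 0, chi_6: 2.

Reasoning: Use <chi_rho, chi> = (1/|G|) sum_C |C| * chi_rho(C) * conj(chi(C)) with |G| = 12 for each irreducible chi in the table:
  <chi_rho, chi_1> = (1/12)[1*(7)*conj(1) + 1*(7)*conj(1) + 2*(1)*conj(1) + 2*(1)*conj(1) + 3*(3)*conj(1) + 3*(3)*conj(1)]
      = (1/12)[(7) + (7) + (2) + (2) + (9) + (9)] = 36/12 = 3
  <chi_rho, chi_2> = (1/12)[1*(7)*conj(1) + 1*(7)*conj(1) + 2*(1)*conj(1) + 2*(1)*conj(1) + 3*(3)*conj(-1) + 3*(3)*conj(-1)]
      = (1/12)[(7) + (7) + (2) + (2) + (-9) + (-9)] = 0/12 = 0
  <chi_rho, chi_3> = (1/12)[1*(7)*conj(1) + 1*(7)*conj(-1) + 2*(1)*conj(-1) + 2*(1)*conj(1) + 3*(3)*conj(1) + 3*(3)*conj(-1)]
      = (1/12)[(7) + (-7) + (-2) + (2) + (9) + (-9)] = 0/12 = 0
  <chi_rho, chi_4> = (1/12)[1*(7)*conj(1) + 1*(7)*conj(-1) + 2*(1)*conj(-1) + 2*(1)*conj(1) + 3*(3)*conj(-1) + 3*(3)*conj(1)]
      = (1/12)[(7) + (-7) + (-2) + (2) + (-9) + (9)] = 0/12 = 0
  <chi_rho, chi_5> = (1/12)[1*(7)*conj(2) + 1*(7)*conj(-2) + 2*(1)*conj(1) + 2*(1)*conj(-1) + 3*(3)*conj(0) + 3*(3)*conj(0)]
      = (1/12)[(14) + (-14) + (2) + (-2) + (0) + (0)] = 0/12 = 0
  <chi_rho, chi_6> = (1/12)[1*(7)*conj(2) + 1*(7)*conj(2) + 2*(1)*conj(-1) + 2*(1)*conj(-1) + 3*(3)*conj(0) + 3*(3)*conj(0)]
      = (1/12)[(14) + (14) + (-2) + (-2) + (0) + (0)] = 24/12 = 2
Dimension check: dim(rho) = sum (mult * dim) = 3*1 + 0*1 + 0*1 + 0*1 + 0*2 + 2*2 = 7 = chi_rho(e) = 7.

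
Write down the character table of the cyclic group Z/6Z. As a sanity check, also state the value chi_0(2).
Character table of Z/6Z (irreps indexed chi_0,...,chi_5 with chi_k(m) = zeta_6^(k*m), zeta_6 = exp(2*pi*i/6)):
  irrep \ class  {0} (size 1)  {1} (size 1)    {2} (size 1)    {3} (size 1)  {4} (size 1)    {5} (size 1)  
  chi_0          1             1               1               1             1               1             
  chi_1          1             exp(I*pi/3)     exp(2*I*pi/3)   -1            exp(-2*I*pi/3)  exp(-I*pi/3)  
  chi_2          1             exp(2*I*pi/3)   exp(-2*I*pi/3)  1             exp(2*I*pi/3)   exp(-2*I*pi/3)
  chi_3          1             -1              1               -1            1               -1            
  chi_4          1             exp(-2*I*pi/3)  exp(2*I*pi/3)   1             exp(-2*I*pi/3)  exp(2*I*pi/3) 
  chi_5          1             exp(-I*pi/3)    exp(-2*I*pi/3)  -1            exp(2*I*pi/3)   exp(I*pi/3)   

Spot check: chi_0(2) = zeta_6^(0*2) = zeta_6^0 = 1.

Details: Z/6Z is abelian, so all 6 irreducible complex representations are 1-dimensional. They are given by chi_k(m) = zeta_6^(k*m) for k = 0,...,5. Row orthogonality: sum_m chi_k(m) conj(chi_l(m)) = 6 * [k = l].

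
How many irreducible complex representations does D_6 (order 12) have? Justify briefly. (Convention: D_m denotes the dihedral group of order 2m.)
6

Why: The number of irreducible complex representations of a finite group equals its number of conjugacy classes. D_6 has 6 conjugacy classes (n/2 + 3 for n even), so D_6 (order 12) has exactly 6 irreducible complex representations.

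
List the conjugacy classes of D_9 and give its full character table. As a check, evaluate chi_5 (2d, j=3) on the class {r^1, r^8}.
Conjugacy classes: {e} of size 1, {r^1, r^8} of size 2, {r^2, r^7} of size 2, {r^3, r^6} of size 2, {r^4, r^5} of size 2, {s, sr, ..., sr^8} of size 9.
Character table:
  irrep \ class              {e} (size 1)  {r^1, r^8} (size 2)  {r^2, r^7} (size 2)  {r^3, r^6} (size 2)  {r^4, r^5} (size 2)  {s, sr, ..., sr^8} (size 9)
  chi_1 (triv)               1             1                    1                    1                    1                    1                          
  chi_2 (sign: r->1, s->-1)  1             1                    1                    1                    1                    -1                         
  chi_3 (2d, j=1)            2             2*cos(2*pi/9)        2*cos(4*pi/9)        -1                   -2*cos(pi/9)         0                          
  chi_4 (2d, j=2)            2             2*cos(4*pi/9)        -2*cos(pi/9)         -1                   2*cos(2*pi/9)        0                          
  chi_5 (2d, j=3)            2             -1                   -1                   2                    -1                   0                          
  chi_6 (2d, j=4)            2             -2*cos(pi/9)         2*cos(2*pi/9)        -1                   2*cos(4*pi/9)        0                          

Spot check: chi_5 (2d, j=3) on {r^1, r^8} = -1.

Explanation: D_9 has order 2*9 = 18 with 6 conjugacy classes, hence 6 irreducibles. Sum of squared dims 1 + 1 + 4 + 4 + 4 + 4 = 18 = |G|. Linear characters come from the abelianisation; the 2-dimensional irreps have character r^k -> 2*cos(2*pi*j*k/9), reflections -> 0.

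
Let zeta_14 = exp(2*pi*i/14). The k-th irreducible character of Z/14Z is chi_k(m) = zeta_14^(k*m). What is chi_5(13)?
chi_5(13) = zeta_14^65 = exp(-5*I*pi/7)

Justification: chi_5(13) = zeta_14^(5*13) = zeta_14^65. Since zeta_14^14 = 1, this equals zeta_14^9 = exp(2*pi*i*9/14) = exp(-5*I*pi/7).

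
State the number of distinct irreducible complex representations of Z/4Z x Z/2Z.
8

Derivation: The number of irreducible complex representations of a finite group equals its number of conjugacy classes. Z/4Z x Z/2Z is abelian of order 8, so every element is its own conjugacy class: 8 classes, so Z/4Z x Z/2Z (order 8) has exactly 8 irreducible complex representations.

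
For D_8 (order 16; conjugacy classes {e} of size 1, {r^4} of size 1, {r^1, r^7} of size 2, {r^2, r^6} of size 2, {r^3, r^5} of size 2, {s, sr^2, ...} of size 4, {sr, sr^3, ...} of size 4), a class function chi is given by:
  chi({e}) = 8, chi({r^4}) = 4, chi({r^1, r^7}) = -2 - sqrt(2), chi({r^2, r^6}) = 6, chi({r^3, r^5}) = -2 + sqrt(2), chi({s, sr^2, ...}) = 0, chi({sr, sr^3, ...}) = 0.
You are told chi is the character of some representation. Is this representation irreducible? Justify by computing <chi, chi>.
Not irreducible (reducible): <chi, chi> = 11 > 1.

<chi, chi> = (1/|G|) sum_C |C| * |chi(C)|^2 = (1/16)[1*|8|^2 + 1*|4|^2 + 2*|-2 - sqrt(2)|^2 + 2*|6|^2 + 2*|-2 + sqrt(2)|^2 + 4*|0|^2 + 4*|0|^2]
  = (1/16)[(64) + (16) + (8*sqrt(2) + 12) + (72) + (12 - 8*sqrt(2)) + (0) + (0)] = 176/16 = 11.
A character is irreducible iff <chi, chi> = 1, so this representation is reducible.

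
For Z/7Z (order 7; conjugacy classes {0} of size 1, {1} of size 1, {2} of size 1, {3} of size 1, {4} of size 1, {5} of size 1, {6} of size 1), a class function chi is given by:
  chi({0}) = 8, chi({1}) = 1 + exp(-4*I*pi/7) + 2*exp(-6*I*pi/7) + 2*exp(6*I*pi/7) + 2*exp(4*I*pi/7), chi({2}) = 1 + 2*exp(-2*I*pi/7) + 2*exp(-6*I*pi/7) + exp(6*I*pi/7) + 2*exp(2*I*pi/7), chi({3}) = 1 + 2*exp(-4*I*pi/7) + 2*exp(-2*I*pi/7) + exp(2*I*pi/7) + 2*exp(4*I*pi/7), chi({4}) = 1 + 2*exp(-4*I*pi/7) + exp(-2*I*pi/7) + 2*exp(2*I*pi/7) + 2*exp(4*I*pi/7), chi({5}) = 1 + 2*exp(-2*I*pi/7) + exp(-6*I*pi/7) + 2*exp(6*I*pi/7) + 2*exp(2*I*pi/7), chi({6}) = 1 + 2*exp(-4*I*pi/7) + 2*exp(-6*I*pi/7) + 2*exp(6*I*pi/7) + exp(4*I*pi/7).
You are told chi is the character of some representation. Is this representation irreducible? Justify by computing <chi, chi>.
Not irreducible (reducible): <chi, chi> = 14 > 1.

Explanation: <chi, chi> = (1/|G|) sum_C |C| * |chi(C)|^2 = (1/7)[1*|8|^2 + 1*|1 + exp(-4*I*pi/7) + 2*exp(-6*I*pi/7) + 2*exp(6*I*pi/7) + 2*exp(4*I*pi/7)|^2 + 1*|1 + 2*exp(-2*I*pi/7) + 2*exp(-6*I*pi/7) + exp(6*I*pi/7) + 2*exp(2*I*pi/7)|^2 + 1*|1 + 2*exp(-4*I*pi/7) + 2*exp(-2*I*pi/7) + exp(2*I*pi/7) + 2*exp(4*I*pi/7)|^2 + 1*|1 + 2*exp(-4*I*pi/7) + exp(-2*I*pi/7) + 2*exp(2*I*pi/7) + 2*exp(4*I*pi/7)|^2 + 1*|1 + 2*exp(-2*I*pi/7) + exp(-6*I*pi/7) + 2*exp(6*I*pi/7) + 2*exp(2*I*pi/7)|^2 + 1*|1 + 2*exp(-4*I*pi/7) + 2*exp(-6*I*pi/7) + 2*exp(6*I*pi/7) + exp(4*I*pi/7)|^2]
  = (1/7)[(64) + (14 + 9*exp(-4*I*pi/7) + 10*exp(-2*I*pi/7) + 6*exp(-6*I*pi/7) + 6*exp(6*I*pi/7) + 10*exp(2*I*pi/7) + 9*exp(4*I*pi/7)) + (14 + 10*exp(-4*I*pi/7) + 6*exp(-2*I*pi/7) + 9*exp(-6*I*pi/7) + 9*exp(6*I*pi/7) + 6*exp(2*I*pi/7) + 10*exp(4*I*pi/7)) + (14 + 9*exp(-2*I*pi/7) + 6*exp(-4*I*pi/7) + 10*exp(-6*I*pi/7) + 10*exp(6*I*pi/7) + 6*exp(4*I*pi/7) + 9*exp(2*I*pi/7)) + (14 + 9*exp(-2*I*pi/7) + 6*exp(-4*I*pi/7) + 10*exp(-6*I*pi/7) + 10*exp(6*I*pi/7) + 6*exp(4*I*pi/7) + 9*exp(2*I*pi/7)) + (14 + 10*exp(-4*I*pi/7) + 6*exp(-2*I*pi/7) + 9*exp(-6*I*pi/7) + 9*exp(6*I*pi/7) + 6*exp(2*I*pi/7) + 10*exp(4*I*pi/7)) + (14 + 9*exp(-4*I*pi/7) + 10*exp(-2*I*pi/7) + 6*exp(-6*I*pi/7) + 6*exp(6*I*pi/7) + 10*exp(2*I*pi/7) + 9*exp(4*I*pi/7))] = 98/7 = 14.
(Exp terms are combined using exp(i*s)*conj(exp(i*t)) = exp(i*(s-t)), and sums of them are collapsed using the identity that for every m > 1 the m distinct m-th roots of unity sum to 0, e.g. 1 + exp(2*I*pi/3) + exp(-2*I*pi/3) = 0.)
A character is irreducible iff <chi, chi> = 1, so this representation is reducible.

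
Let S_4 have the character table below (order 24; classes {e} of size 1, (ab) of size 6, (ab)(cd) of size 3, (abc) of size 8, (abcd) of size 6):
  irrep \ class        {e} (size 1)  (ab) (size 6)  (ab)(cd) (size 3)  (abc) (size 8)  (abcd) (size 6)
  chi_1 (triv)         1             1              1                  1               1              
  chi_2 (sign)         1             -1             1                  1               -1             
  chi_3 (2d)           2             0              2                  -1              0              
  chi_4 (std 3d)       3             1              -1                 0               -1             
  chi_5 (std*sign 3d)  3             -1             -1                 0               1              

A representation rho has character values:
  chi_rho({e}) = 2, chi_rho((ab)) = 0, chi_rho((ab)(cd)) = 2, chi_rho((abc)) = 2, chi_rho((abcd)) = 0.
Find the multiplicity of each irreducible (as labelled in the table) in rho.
Multiplicities: chi_1: 1, chi_2: 1, chi_3: 0, chi_4: 0, chi_5: 0.

Why: Use <chi_rho, chi> = (1/|G|) sum_C |C| * chi_rho(C) * conj(chi(C)) with |G| = 24 for each irreducible chi in the table:
  <chi_rho, chi_1> = (1/24)[1*(2)*conj(1) + 6*(0)*conj(1) + 3*(2)*conj(1) + 8*(2)*conj(1) + 6*(0)*conj(1)]
      = (1/24)[(2) + (0) + (6) + (16) + (0)] = 24/24 = 1
  <chi_rho, chi_2> = (1/24)[1*(2)*conj(1) + 6*(0)*conj(-1) + 3*(2)*conj(1) + 8*(2)*conj(1) + 6*(0)*conj(-1)]
      = (1/24)[(2) + (0) + (6) + (16) + (0)] = 24/24 = 1
  <chi_rho, chi_3> = (1/24)[1*(2)*conj(2) + 6*(0)*conj(0) + 3*(2)*conj(2) + 8*(2)*conj(-1) + 6*(0)*conj(0)]
      = (1/24)[(4) + (0) + (12) + (-16) + (0)] = 0/24 = 0
  <chi_rho, chi_4> = (1/24)[1*(2)*conj(3) + 6*(0)*conj(1) + 3*(2)*conj(-1) + 8*(2)*conj(0) + 6*(0)*conj(-1)]
      = (1/24)[(6) + (0) + (-6) + (0) + (0)] = 0/24 = 0
  <chi_rho, chi_5> = (1/24)[1*(2)*conj(3) + 6*(0)*conj(-1) + 3*(2)*conj(-1) + 8*(2)*conj(0) + 6*(0)*conj(1)]
      = (1/24)[(6) + (0) + (-6) + (0) + (0)] = 0/24 = 0
Dimension check: dim(rho) = sum (mult * dim) = 1*1 + 1*1 + 0*2 + 0*3 + 0*3 = 2 = chi_rho(e) = 2.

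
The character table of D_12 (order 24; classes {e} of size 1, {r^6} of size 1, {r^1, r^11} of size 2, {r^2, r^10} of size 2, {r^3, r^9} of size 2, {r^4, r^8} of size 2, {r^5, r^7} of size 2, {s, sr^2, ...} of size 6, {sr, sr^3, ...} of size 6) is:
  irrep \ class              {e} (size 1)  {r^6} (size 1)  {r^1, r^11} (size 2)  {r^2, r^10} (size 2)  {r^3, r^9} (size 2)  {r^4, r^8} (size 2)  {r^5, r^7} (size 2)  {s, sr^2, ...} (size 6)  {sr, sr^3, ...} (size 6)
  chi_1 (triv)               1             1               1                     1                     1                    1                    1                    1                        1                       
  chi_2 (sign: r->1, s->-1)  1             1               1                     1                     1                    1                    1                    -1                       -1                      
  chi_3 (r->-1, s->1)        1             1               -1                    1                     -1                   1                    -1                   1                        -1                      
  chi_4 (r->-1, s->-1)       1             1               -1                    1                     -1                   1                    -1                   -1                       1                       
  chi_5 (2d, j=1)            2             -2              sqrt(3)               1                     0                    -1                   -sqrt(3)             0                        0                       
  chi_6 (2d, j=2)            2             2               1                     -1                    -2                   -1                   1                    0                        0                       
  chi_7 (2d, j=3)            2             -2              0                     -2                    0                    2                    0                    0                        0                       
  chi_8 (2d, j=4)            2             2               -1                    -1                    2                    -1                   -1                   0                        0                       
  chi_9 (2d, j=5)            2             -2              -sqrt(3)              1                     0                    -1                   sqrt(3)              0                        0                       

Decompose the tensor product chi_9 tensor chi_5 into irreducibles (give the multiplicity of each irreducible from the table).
chi_9 tensor chi_5 = chi_3 + chi_4 + chi_8 (all other irreducibles have multiplicity 0).

Proof sketch: The character of a tensor product is the pointwise product (chi_9 * chi_5)(C) = chi_9(C) * chi_5(C):
  {e}: (2)*(2), {r^6}: (-2)*(-2), {r^1, r^11}: (-sqrt(3))*(sqrt(3)), {r^2, r^10}: (1)*(1), {r^3, r^9}: (0)*(0), {r^4, r^8}: (-1)*(-1), {r^5, r^7}: (sqrt(3))*(-sqrt(3)), {s, sr^2, ...}: (0)*(0), {sr, sr^3, ...}: (0)*(0)
so (chi_9 * chi_5) takes values
  {e} -> 4, {r^6} -> 4, {r^1, r^11} -> -3, {r^2, r^10} -> 1, {r^3, r^9} -> 0, {r^4, r^8} -> 1, {r^5, r^7} -> -3, {s, sr^2, ...} -> 0, {sr, sr^3, ...} -> 0.
Now take the inner product of this character with each irreducible chi from the table, <chi_9*chi_5, chi> = (1/24) sum_C |C| (chi_9*chi_5)(C) conj(chi(C)):
  <chi_9*chi_5, chi_1> = (1/24)[1*(4)*conj(1) + 1*(4)*conj(1) + 2*(-3)*conj(1) + 2*(1)*conj(1) + 2*(0)*conj(1) + 2*(1)*conj(1) + 2*(-3)*conj(1) + 6*(0)*conj(1) + 6*(0)*conj(1)]
      = (1/24)[(4) + (4) + (-6) + (2) + (0) + (2) + (-6) + (0) + (0)] = 0/24 = 0
  <chi_9*chi_5, chi_2> = (1/24)[1*(4)*conj(1) + 1*(4)*conj(1) + 2*(-3)*conj(1) + 2*(1)*conj(1) + 2*(0)*conj(1) + 2*(1)*conj(1) + 2*(-3)*conj(1) + 6*(0)*conj(-1) + 6*(0)*conj(-1)]
      = (1/24)[(4) + (4) + (-6) + (2) + (0) + (2) + (-6) + (0) + (0)] = 0/24 = 0
  <chi_9*chi_5, chi_3> = (1/24)[1*(4)*conj(1) + 1*(4)*conj(1) + 2*(-3)*conj(-1) + 2*(1)*conj(1) + 2*(0)*conj(-1) + 2*(1)*conj(1) + 2*(-3)*conj(-1) + 6*(0)*conj(1) + 6*(0)*conj(-1)]
      = (1/24)[(4) + (4) + (6) + (2) + (0) + (2) + (6) + (0) + (0)] = 24/24 = 1
  <chi_9*chi_5, chi_4> = (1/24)[1*(4)*conj(1) + 1*(4)*conj(1) + 2*(-3)*conj(-1) + 2*(1)*conj(1) + 2*(0)*conj(-1) + 2*(1)*conj(1) + 2*(-3)*conj(-1) + 6*(0)*conj(-1) + 6*(0)*conj(1)]
      = (1/24)[(4) + (4) + (6) + (2) + (0) + (2) + (6) + (0) + (0)] = 24/24 = 1
  <chi_9*chi_5, chi_5> = (1/24)[1*(4)*conj(2) + 1*(4)*conj(-2) + 2*(-3)*conj(sqrt(3)) + 2*(1)*conj(1) + 2*(0)*conj(0) + 2*(1)*conj(-1) + 2*(-3)*conj(-sqrt(3)) + 6*(0)*conj(0) + 6*(0)*conj(0)]
      = (1/24)[(8) + (-8) + (-6*sqrt(3)) + (2) + (0) + (-2) + (6*sqrt(3)) + (0) + (0)] = 0/24 = 0
  <chi_9*chi_5, chi_6> = (1/24)[1*(4)*conj(2) + 1*(4)*conj(2) + 2*(-3)*conj(1) + 2*(1)*conj(-1) + 2*(0)*conj(-2) + 2*(1)*conj(-1) + 2*(-3)*conj(1) + 6*(0)*conj(0) + 6*(0)*conj(0)]
      = (1/24)[(8) + (8) + (-6) + (-2) + (0) + (-2) + (-6) + (0) + (0)] = 0/24 = 0
  <chi_9*chi_5, chi_7> = (1/24)[1*(4)*conj(2) + 1*(4)*conj(-2) + 2*(-3)*conj(0) + 2*(1)*conj(-2) + 2*(0)*conj(0) + 2*(1)*conj(2) + 2*(-3)*conj(0) + 6*(0)*conj(0) + 6*(0)*conj(0)]
      = (1/24)[(8) + (-8) + (0) + (-4) + (0) + (4) + (0) + (0) + (0)] = 0/24 = 0
  <chi_9*chi_5, chi_8> = (1/24)[1*(4)*conj(2) + 1*(4)*conj(2) + 2*(-3)*conj(-1) + 2*(1)*conj(-1) + 2*(0)*conj(2) + 2*(1)*conj(-1) + 2*(-3)*conj(-1) + 6*(0)*conj(0) + 6*(0)*conj(0)]
      = (1/24)[(8) + (8) + (6) + (-2) + (0) + (-2) + (6) + (0) + (0)] = 24/24 = 1
  <chi_9*chi_5, chi_9> = (1/24)[1*(4)*conj(2) + 1*(4)*conj(-2) + 2*(-3)*conj(-sqrt(3)) + 2*(1)*conj(1) + 2*(0)*conj(0) + 2*(1)*conj(-1) + 2*(-3)*conj(sqrt(3)) + 6*(0)*conj(0) + 6*(0)*conj(0)]
      = (1/24)[(8) + (-8) + (6*sqrt(3)) + (2) + (0) + (-2) + (-6*sqrt(3)) + (0) + (0)] = 0/24 = 0
Hence the multiplicities are chi_3: 1, chi_4: 1, chi_8: 1. Dimension check: dim(chi_9)*dim(chi_5) = 2*2 = 4 and sum (mult * dim) = 1*1 + 1*1 + 1*2 = 4.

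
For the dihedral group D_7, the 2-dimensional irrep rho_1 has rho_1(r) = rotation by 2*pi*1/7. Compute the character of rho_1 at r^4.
chi_{rho_1}(r^4) = 2*cos(2*pi*1*4/7) = -2*cos(pi/7)

Reasoning: rho_1(r^4) is rotation by angle 2*pi*1*4/7, whose trace is 2*cos(2*pi*1*4/7) = -2*cos(pi/7).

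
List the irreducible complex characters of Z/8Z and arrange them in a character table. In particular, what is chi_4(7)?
Character table of Z/8Z (irreps indexed chi_0,...,chi_7 with chi_k(m) = zeta_8^(k*m), zeta_8 = exp(2*pi*i/8)):
  irrep \ class  {0} (size 1)  {1} (size 1)    {2} (size 1)  {3} (size 1)    {4} (size 1)  {5} (size 1)    {6} (size 1)  {7} (size 1)  
  chi_0          1             1               1             1               1             1               1             1             
  chi_1          1             exp(I*pi/4)     I             exp(3*I*pi/4)   -1            exp(-3*I*pi/4)  -I            exp(-I*pi/4)  
  chi_2          1             I               -1            -I              1             I               -1            -I            
  chi_3          1             exp(3*I*pi/4)   -I            exp(I*pi/4)     -1            exp(-I*pi/4)    I             exp(-3*I*pi/4)
  chi_4          1             -1              1             -1              1             -1              1             -1            
  chi_5          1             exp(-3*I*pi/4)  I             exp(-I*pi/4)    -1            exp(I*pi/4)     -I            exp(3*I*pi/4) 
  chi_6          1             -I              -1            I               1             -I              -1            I             
  chi_7          1             exp(-I*pi/4)    -I            exp(-3*I*pi/4)  -1            exp(3*I*pi/4)   I             exp(I*pi/4)   

Spot check: chi_4(7) = zeta_8^(4*7) = zeta_8^28 = -1.

Reasoning: Z/8Z is abelian, so all 8 irreducible complex representations are 1-dimensional. They are given by chi_k(m) = zeta_8^(k*m) for k = 0,...,7. Row orthogonality: sum_m chi_k(m) conj(chi_l(m)) = 8 * [k = l].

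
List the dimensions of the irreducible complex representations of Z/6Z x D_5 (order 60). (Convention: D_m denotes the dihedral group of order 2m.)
Dimensions: 1, 1, 1, 1, 1, 1, 1, 1, 1, 1, 1, 1, 2, 2, 2, 2, 2, 2, 2, 2, 2, 2, 2, 2

Details: There are 24 irreducibles (= number of conjugacy classes). Their dimensions d_i satisfy sum d_i^2 = |G| = 60: 1 + 1 + 1 + 1 + 1 + 1 + 1 + 1 + 1 + 1 + 1 + 1 + 4 + 4 + 4 + 4 + 4 + 4 + 4 + 4 + 4 + 4 + 4 + 4 = 60. (For the product with Z/6Z: each of the 6 1-dim characters of Z/6Z tensors with each irrep of D_5, giving 6 copies of each D_5-dimension.)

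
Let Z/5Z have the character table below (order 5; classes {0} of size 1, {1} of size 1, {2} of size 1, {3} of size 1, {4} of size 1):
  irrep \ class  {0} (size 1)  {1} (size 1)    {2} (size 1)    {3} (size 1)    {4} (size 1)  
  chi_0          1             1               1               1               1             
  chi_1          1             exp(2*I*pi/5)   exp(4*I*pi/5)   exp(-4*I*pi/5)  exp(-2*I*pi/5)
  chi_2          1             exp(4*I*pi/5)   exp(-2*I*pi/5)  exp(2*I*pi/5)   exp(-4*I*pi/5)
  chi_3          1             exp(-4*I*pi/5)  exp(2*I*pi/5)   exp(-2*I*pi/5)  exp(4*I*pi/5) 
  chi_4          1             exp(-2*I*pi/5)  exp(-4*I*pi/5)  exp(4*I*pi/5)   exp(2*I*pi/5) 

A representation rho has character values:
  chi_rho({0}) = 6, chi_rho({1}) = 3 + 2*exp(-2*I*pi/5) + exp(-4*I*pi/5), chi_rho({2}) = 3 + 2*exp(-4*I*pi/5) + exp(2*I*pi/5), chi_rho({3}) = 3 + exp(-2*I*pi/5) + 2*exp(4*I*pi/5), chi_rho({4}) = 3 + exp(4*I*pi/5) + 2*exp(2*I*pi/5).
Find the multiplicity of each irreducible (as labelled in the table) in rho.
Multiplicities: chi_0: 3, chi_1: 0, chi_2: 0, chi_3: 1, chi_4: 2.

Use <chi_rho, chi> = (1/|G|) sum_C |C| * chi_rho(C) * conj(chi(C)) with |G| = 5 for each irreducible chi in the table:
  <chi_rho, chi_0> = (1/5)[1*(6)*conj(1) + 1*(3 + 2*exp(-2*I*pi/5) + exp(-4*I*pi/5))*conj(1) + 1*(3 + 2*exp(-4*I*pi/5) + exp(2*I*pi/5))*conj(1) + 1*(3 + exp(-2*I*pi/5) + 2*exp(4*I*pi/5))*conj(1) + 1*(3 + exp(4*I*pi/5) + 2*exp(2*I*pi/5))*conj(1)]
      = (1/5)[(6) + (3 + 2*exp(-2*I*pi/5) + exp(-4*I*pi/5)) + (3 + 2*exp(-4*I*pi/5) + exp(2*I*pi/5)) + (3 + exp(-2*I*pi/5) + 2*exp(4*I*pi/5)) + (3 + exp(4*I*pi/5) + 2*exp(2*I*pi/5))] = 15/5 = 3
  <chi_rho, chi_1> = (1/5)[1*(6)*conj(1) + 1*(3 + 2*exp(-2*I*pi/5) + exp(-4*I*pi/5))*conj(exp(2*I*pi/5)) + 1*(3 + 2*exp(-4*I*pi/5) + exp(2*I*pi/5))*conj(exp(4*I*pi/5)) + 1*(3 + exp(-2*I*pi/5) + 2*exp(4*I*pi/5))*conj(exp(-4*I*pi/5)) + 1*(3 + exp(4*I*pi/5) + 2*exp(2*I*pi/5))*conj(exp(-2*I*pi/5))]
      = (1/5)[(6) + (3*exp(-2*I*pi/5) + 2*exp(-4*I*pi/5) + exp(4*I*pi/5)) + (3*exp(-4*I*pi/5) + exp(-2*I*pi/5) + 2*exp(2*I*pi/5)) + (2*exp(-2*I*pi/5) + exp(2*I*pi/5) + 3*exp(4*I*pi/5)) + (exp(-4*I*pi/5) + 2*exp(4*I*pi/5) + 3*exp(2*I*pi/5))] = 0/5 = 0
  <chi_rho, chi_2> = (1/5)[1*(6)*conj(1) + 1*(3 + 2*exp(-2*I*pi/5) + exp(-4*I*pi/5))*conj(exp(4*I*pi/5)) + 1*(3 + 2*exp(-4*I*pi/5) + exp(2*I*pi/5))*conj(exp(-2*I*pi/5)) + 1*(3 + exp(-2*I*pi/5) + 2*exp(4*I*pi/5))*conj(exp(2*I*pi/5)) + 1*(3 + exp(4*I*pi/5) + 2*exp(2*I*pi/5))*conj(exp(-4*I*pi/5))]
      = (1/5)[(6) + (3*exp(-4*I*pi/5) + exp(2*I*pi/5) + 2*exp(4*I*pi/5)) + (2*exp(-2*I*pi/5) + exp(4*I*pi/5) + 3*exp(2*I*pi/5)) + (3*exp(-2*I*pi/5) + exp(-4*I*pi/5) + 2*exp(2*I*pi/5)) + (2*exp(-4*I*pi/5) + exp(-2*I*pi/5) + 3*exp(4*I*pi/5))] = 0/5 = 0
  <chi_rho, chi_3> = (1/5)[1*(6)*conj(1) + 1*(3 + 2*exp(-2*I*pi/5) + exp(-4*I*pi/5))*conj(exp(-4*I*pi/5)) + 1*(3 + 2*exp(-4*I*pi/5) + exp(2*I*pi/5))*conj(exp(2*I*pi/5)) + 1*(3 + exp(-2*I*pi/5) + 2*exp(4*I*pi/5))*conj(exp(-2*I*pi/5)) + 1*(3 + exp(4*I*pi/5) + 2*exp(2*I*pi/5))*conj(exp(4*I*pi/5))]
      = (1/5)[(6) + (1 + 3*exp(4*I*pi/5) + 2*exp(2*I*pi/5)) + (1 + 3*exp(-2*I*pi/5) + 2*exp(4*I*pi/5)) + (1 + 2*exp(-4*I*pi/5) + 3*exp(2*I*pi/5)) + (1 + 2*exp(-2*I*pi/5) + 3*exp(-4*I*pi/5))] = 5/5 = 1
  <chi_rho, chi_4> = (1/5)[1*(6)*conj(1) + 1*(3 + 2*exp(-2*I*pi/5) + exp(-4*I*pi/5))*conj(exp(-2*I*pi/5)) + 1*(3 + 2*exp(-4*I*pi/5) + exp(2*I*pi/5))*conj(exp(-4*I*pi/5)) + 1*(3 + exp(-2*I*pi/5) + 2*exp(4*I*pi/5))*conj(exp(4*I*pi/5)) + 1*(3 + exp(4*I*pi/5) + 2*exp(2*I*pi/5))*conj(exp(2*I*pi/5))]
      = (1/5)[(6) + (2 + exp(-2*I*pi/5) + 3*exp(2*I*pi/5)) + (2 + exp(-4*I*pi/5) + 3*exp(4*I*pi/5)) + (2 + 3*exp(-4*I*pi/5) + exp(4*I*pi/5)) + (2 + 3*exp(-2*I*pi/5) + exp(2*I*pi/5))] = 10/5 = 2
(Exp terms are combined using exp(i*s)*conj(exp(i*t)) = exp(i*(s-t)), and sums of them are collapsed using the identity that for every m > 1 the m distinct m-th roots of unity sum to 0, e.g. 1 + exp(2*I*pi/3) + exp(-2*I*pi/3) = 0.)
Dimension check: dim(rho) = sum (mult * dim) = 3*1 + 0*1 + 0*1 + 1*1 + 2*1 = 6 = chi_rho(e) = 6.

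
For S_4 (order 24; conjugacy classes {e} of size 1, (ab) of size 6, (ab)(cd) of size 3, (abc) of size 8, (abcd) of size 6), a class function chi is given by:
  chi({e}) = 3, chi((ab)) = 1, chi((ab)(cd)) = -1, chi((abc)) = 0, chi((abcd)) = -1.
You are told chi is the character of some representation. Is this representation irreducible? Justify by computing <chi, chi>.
Irreducible: <chi, chi> = 1.

Working: <chi, chi> = (1/|G|) sum_C |C| * |chi(C)|^2 = (1/24)[1*|3|^2 + 6*|1|^2 + 3*|-1|^2 + 8*|0|^2 + 6*|-1|^2]
  = (1/24)[(9) + (6) + (3) + (0) + (6)] = 24/24 = 1.
A character is irreducible iff <chi, chi> = 1, so this representation is irreducible.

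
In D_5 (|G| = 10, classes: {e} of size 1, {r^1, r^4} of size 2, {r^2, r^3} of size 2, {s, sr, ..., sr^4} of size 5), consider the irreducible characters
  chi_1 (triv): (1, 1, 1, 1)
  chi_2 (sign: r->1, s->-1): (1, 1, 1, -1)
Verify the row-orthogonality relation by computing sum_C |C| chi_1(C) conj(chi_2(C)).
Sum = 0; so <chi_1, chi_2> = 0 (distinct irreducibles are orthogonal).

Working: Compute term by term over conjugacy classes (|C| * chi_1(C) * conj(chi_2(C))):
  1*(1)*conj(1) + 2*(1)*conj(1) + 2*(1)*conj(1) + 5*(1)*conj(-1)
  = (1) + (2) + (2) + (-5)
  = 0.
Dividing by |G| = 10 gives 0/10 = 0, matching the row-orthogonality relation <chi_1, chi_2> = [chi_1 = chi_2].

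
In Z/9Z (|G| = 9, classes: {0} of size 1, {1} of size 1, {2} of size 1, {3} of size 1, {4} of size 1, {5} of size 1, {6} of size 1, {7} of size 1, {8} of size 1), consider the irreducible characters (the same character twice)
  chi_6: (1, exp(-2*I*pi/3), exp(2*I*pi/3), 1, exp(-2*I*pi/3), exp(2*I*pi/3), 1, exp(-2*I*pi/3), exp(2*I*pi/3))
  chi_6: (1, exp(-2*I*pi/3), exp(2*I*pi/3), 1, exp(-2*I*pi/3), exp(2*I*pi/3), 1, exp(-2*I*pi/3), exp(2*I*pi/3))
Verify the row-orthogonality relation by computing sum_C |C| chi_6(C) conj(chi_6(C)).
Sum = 9 = |G| = 9; so <chi_6, chi_6> = 1 (norm-1 confirms irreducibility).

Derivation: Compute term by term over conjugacy classes (|C| * chi_6(C) * conj(chi_6(C))):
  1*(1)*conj(1) + 1*(exp(-2*I*pi/3))*conj(exp(-2*I*pi/3)) + 1*(exp(2*I*pi/3))*conj(exp(2*I*pi/3)) + 1*(1)*conj(1) + 1*(exp(-2*I*pi/3))*conj(exp(-2*I*pi/3)) + 1*(exp(2*I*pi/3))*conj(exp(2*I*pi/3)) + 1*(1)*conj(1) + 1*(exp(-2*I*pi/3))*conj(exp(-2*I*pi/3)) + 1*(exp(2*I*pi/3))*conj(exp(2*I*pi/3))
  = (1) + (1) + (1) + (1) + (1) + (1) + (1) + (1) + (1)
  = 9.
(Exp terms are combined using exp(i*s)*conj(exp(i*t)) = exp(i*(s-t)), and sums of them are collapsed using the identity that for every m > 1 the m distinct m-th roots of unity sum to 0, e.g. 1 + exp(2*I*pi/3) + exp(-2*I*pi/3) = 0.)
Dividing by |G| = 9 gives 9/9 = 1, matching the row-orthogonality relation <chi_6, chi_6> = [chi_6 = chi_6].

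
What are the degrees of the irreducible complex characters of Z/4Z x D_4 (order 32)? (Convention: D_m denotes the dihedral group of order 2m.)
Dimensions: 1, 1, 1, 1, 1, 1, 1, 1, 1, 1, 1, 1, 1, 1, 1, 1, 2, 2, 2, 2

Working: There are 20 irreducibles (= number of conjugacy classes). Their dimensions d_i satisfy sum d_i^2 = |G| = 32: 1 + 1 + 1 + 1 + 1 + 1 + 1 + 1 + 1 + 1 + 1 + 1 + 1 + 1 + 1 + 1 + 4 + 4 + 4 + 4 = 32. (For the product with Z/4Z: each of the 4 1-dim characters of Z/4Z tensors with each irrep of D_4, giving 4 copies of each D_4-dimension.)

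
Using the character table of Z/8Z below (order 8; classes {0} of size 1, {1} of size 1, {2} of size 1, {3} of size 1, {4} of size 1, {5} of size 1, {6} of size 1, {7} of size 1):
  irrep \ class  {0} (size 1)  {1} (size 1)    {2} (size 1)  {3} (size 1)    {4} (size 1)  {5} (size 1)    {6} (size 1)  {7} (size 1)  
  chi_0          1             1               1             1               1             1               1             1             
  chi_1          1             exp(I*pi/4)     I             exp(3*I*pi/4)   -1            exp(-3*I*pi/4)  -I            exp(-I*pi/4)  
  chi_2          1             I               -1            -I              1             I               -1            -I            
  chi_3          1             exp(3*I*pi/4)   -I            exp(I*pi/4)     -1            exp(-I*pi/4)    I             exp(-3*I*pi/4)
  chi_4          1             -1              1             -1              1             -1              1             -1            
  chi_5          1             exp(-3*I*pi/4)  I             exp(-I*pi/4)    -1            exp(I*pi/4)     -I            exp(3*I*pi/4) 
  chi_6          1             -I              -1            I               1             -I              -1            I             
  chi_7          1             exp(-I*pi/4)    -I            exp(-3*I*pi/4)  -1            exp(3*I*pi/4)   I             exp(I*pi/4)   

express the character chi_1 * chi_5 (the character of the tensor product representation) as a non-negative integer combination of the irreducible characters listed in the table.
chi_1 tensor chi_5 = chi_6 (all other irreducibles have multiplicity 0).

Solution. The character of a tensor product is the pointwise product (chi_1 * chi_5)(C) = chi_1(C) * chi_5(C):
  {0}: (1)*(1), {1}: (exp(I*pi/4))*(exp(-3*I*pi/4)), {2}: (I)*(I), {3}: (exp(3*I*pi/4))*(exp(-I*pi/4)), {4}: (-1)*(-1), {5}: (exp(-3*I*pi/4))*(exp(I*pi/4)), {6}: (-I)*(-I), {7}: (exp(-I*pi/4))*(exp(3*I*pi/4))
so (chi_1 * chi_5) takes values
  {0} -> 1, {1} -> -I, {2} -> -1, {3} -> I, {4} -> 1, {5} -> -I, {6} -> -1, {7} -> I.
Now take the inner product of this character with each irreducible chi from the table, <chi_1*chi_5, chi> = (1/8) sum_C |C| (chi_1*chi_5)(C) conj(chi(C)):
  <chi_1*chi_5, chi_0> = (1/8)[1*(1)*conj(1) + 1*(-I)*conj(1) + 1*(-1)*conj(1) + 1*(I)*conj(1) + 1*(1)*conj(1) + 1*(-I)*conj(1) + 1*(-1)*conj(1) + 1*(I)*conj(1)]
      = (1/8)[(1) + (-I) + (-1) + (I) + (1) + (-I) + (-1) + (I)] = 0/8 = 0
  <chi_1*chi_5, chi_1> = (1/8)[1*(1)*conj(1) + 1*(-I)*conj(exp(I*pi/4)) + 1*(-1)*conj(I) + 1*(I)*conj(exp(3*I*pi/4)) + 1*(1)*conj(-1) + 1*(-I)*conj(exp(-3*I*pi/4)) + 1*(-1)*conj(-I) + 1*(I)*conj(exp(-I*pi/4))]
      = (1/8)[(1) + (-exp(I*pi/4)) + (I) + (exp(-I*pi/4)) + (-1) + (-exp(-3*I*pi/4)) + (-I) + (exp(3*I*pi/4))] = 0/8 = 0
  <chi_1*chi_5, chi_2> = (1/8)[1*(1)*conj(1) + 1*(-I)*conj(I) + 1*(-1)*conj(-1) + 1*(I)*conj(-I) + 1*(1)*conj(1) + 1*(-I)*conj(I) + 1*(-1)*conj(-1) + 1*(I)*conj(-I)]
      = (1/8)[(1) + (-1) + (1) + (-1) + (1) + (-1) + (1) + (-1)] = 0/8 = 0
  <chi_1*chi_5, chi_3> = (1/8)[1*(1)*conj(1) + 1*(-I)*conj(exp(3*I*pi/4)) + 1*(-1)*conj(-I) + 1*(I)*conj(exp(I*pi/4)) + 1*(1)*conj(-1) + 1*(-I)*conj(exp(-I*pi/4)) + 1*(-1)*conj(I) + 1*(I)*conj(exp(-3*I*pi/4))]
      = (1/8)[(1) + (-exp(-I*pi/4)) + (-I) + (exp(I*pi/4)) + (-1) + (-exp(3*I*pi/4)) + (I) + (exp(-3*I*pi/4))] = 0/8 = 0
  <chi_1*chi_5, chi_4> = (1/8)[1*(1)*conj(1) + 1*(-I)*conj(-1) + 1*(-1)*conj(1) + 1*(I)*conj(-1) + 1*(1)*conj(1) + 1*(-I)*conj(-1) + 1*(-1)*conj(1) + 1*(I)*conj(-1)]
      = (1/8)[(1) + (I) + (-1) + (-I) + (1) + (I) + (-1) + (-I)] = 0/8 = 0
  <chi_1*chi_5, chi_5> = (1/8)[1*(1)*conj(1) + 1*(-I)*conj(exp(-3*I*pi/4)) + 1*(-1)*conj(I) + 1*(I)*conj(exp(-I*pi/4)) + 1*(1)*conj(-1) + 1*(-I)*conj(exp(I*pi/4)) + 1*(-1)*conj(-I) + 1*(I)*conj(exp(3*I*pi/4))]
      = (1/8)[(1) + (-exp(-3*I*pi/4)) + (I) + (exp(3*I*pi/4)) + (-1) + (-exp(I*pi/4)) + (-I) + (exp(-I*pi/4))] = 0/8 = 0
  <chi_1*chi_5, chi_6> = (1/8)[1*(1)*conj(1) + 1*(-I)*conj(-I) + 1*(-1)*conj(-1) + 1*(I)*conj(I) + 1*(1)*conj(1) + 1*(-I)*conj(-I) + 1*(-1)*conj(-1) + 1*(I)*conj(I)]
      = (1/8)[(1) + (1) + (1) + (1) + (1) + (1) + (1) + (1)] = 8/8 = 1
  <chi_1*chi_5, chi_7> = (1/8)[1*(1)*conj(1) + 1*(-I)*conj(exp(-I*pi/4)) + 1*(-1)*conj(-I) + 1*(I)*conj(exp(-3*I*pi/4)) + 1*(1)*conj(-1) + 1*(-I)*conj(exp(3*I*pi/4)) + 1*(-1)*conj(I) + 1*(I)*conj(exp(I*pi/4))]
      = (1/8)[(1) + (-exp(3*I*pi/4)) + (-I) + (exp(-3*I*pi/4)) + (-1) + (-exp(-I*pi/4)) + (I) + (exp(I*pi/4))] = 0/8 = 0
(Exp terms are combined using exp(i*s)*conj(exp(i*t)) = exp(i*(s-t)), and sums of them are collapsed using the identity that for every m > 1 the m distinct m-th roots of unity sum to 0, e.g. 1 + exp(2*I*pi/3) + exp(-2*I*pi/3) = 0.)
Hence the multiplicities are chi_6: 1. Dimension check: dim(chi_1)*dim(chi_5) = 1*1 = 1 and sum (mult * dim) = 1*1 = 1.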